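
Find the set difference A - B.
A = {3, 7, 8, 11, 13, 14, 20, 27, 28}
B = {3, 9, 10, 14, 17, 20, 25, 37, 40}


Set A = {3, 7, 8, 11, 13, 14, 20, 27, 28}
Set B = {3, 9, 10, 14, 17, 20, 25, 37, 40}
A \ B includes elements in A that are not in B.
Check each element of A:
3 (in B, remove), 7 (not in B, keep), 8 (not in B, keep), 11 (not in B, keep), 13 (not in B, keep), 14 (in B, remove), 20 (in B, remove), 27 (not in B, keep), 28 (not in B, keep)
A \ B = {7, 8, 11, 13, 27, 28}

{7, 8, 11, 13, 27, 28}


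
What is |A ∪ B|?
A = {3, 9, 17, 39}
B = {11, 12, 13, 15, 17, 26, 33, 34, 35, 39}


Set A = {3, 9, 17, 39}, |A| = 4
Set B = {11, 12, 13, 15, 17, 26, 33, 34, 35, 39}, |B| = 10
A ∩ B = {17, 39}, |A ∩ B| = 2
|A ∪ B| = |A| + |B| - |A ∩ B| = 4 + 10 - 2 = 12

12


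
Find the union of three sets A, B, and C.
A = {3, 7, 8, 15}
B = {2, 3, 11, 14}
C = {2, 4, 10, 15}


Set A = {3, 7, 8, 15}
Set B = {2, 3, 11, 14}
Set C = {2, 4, 10, 15}
First, A ∪ B = {2, 3, 7, 8, 11, 14, 15}
Then, (A ∪ B) ∪ C = {2, 3, 4, 7, 8, 10, 11, 14, 15}

{2, 3, 4, 7, 8, 10, 11, 14, 15}


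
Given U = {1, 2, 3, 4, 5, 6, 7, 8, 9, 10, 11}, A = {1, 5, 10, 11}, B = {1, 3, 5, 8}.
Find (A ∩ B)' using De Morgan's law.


U = {1, 2, 3, 4, 5, 6, 7, 8, 9, 10, 11}
A = {1, 5, 10, 11}, B = {1, 3, 5, 8}
A ∩ B = {1, 5}
(A ∩ B)' = U \ (A ∩ B) = {2, 3, 4, 6, 7, 8, 9, 10, 11}
Verification via A' ∪ B': A' = {2, 3, 4, 6, 7, 8, 9}, B' = {2, 4, 6, 7, 9, 10, 11}
A' ∪ B' = {2, 3, 4, 6, 7, 8, 9, 10, 11} ✓

{2, 3, 4, 6, 7, 8, 9, 10, 11}


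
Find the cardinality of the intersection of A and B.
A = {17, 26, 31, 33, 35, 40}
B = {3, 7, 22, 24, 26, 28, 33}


Set A = {17, 26, 31, 33, 35, 40}
Set B = {3, 7, 22, 24, 26, 28, 33}
A ∩ B = {26, 33}
|A ∩ B| = 2

2


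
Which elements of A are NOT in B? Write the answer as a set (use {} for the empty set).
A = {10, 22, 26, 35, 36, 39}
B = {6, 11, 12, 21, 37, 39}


Set A = {10, 22, 26, 35, 36, 39}
Set B = {6, 11, 12, 21, 37, 39}
Check each element of A against B:
10 ∉ B (include), 22 ∉ B (include), 26 ∉ B (include), 35 ∉ B (include), 36 ∉ B (include), 39 ∈ B
Elements of A not in B: {10, 22, 26, 35, 36}

{10, 22, 26, 35, 36}


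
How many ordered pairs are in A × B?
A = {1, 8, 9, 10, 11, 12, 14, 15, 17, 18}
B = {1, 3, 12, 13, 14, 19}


Set A = {1, 8, 9, 10, 11, 12, 14, 15, 17, 18} has 10 elements.
Set B = {1, 3, 12, 13, 14, 19} has 6 elements.
|A × B| = |A| × |B| = 10 × 6 = 60

60


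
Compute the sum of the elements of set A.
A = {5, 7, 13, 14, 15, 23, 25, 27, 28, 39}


Set A = {5, 7, 13, 14, 15, 23, 25, 27, 28, 39}
Sum = 5 + 7 + 13 + 14 + 15 + 23 + 25 + 27 + 28 + 39 = 196

196


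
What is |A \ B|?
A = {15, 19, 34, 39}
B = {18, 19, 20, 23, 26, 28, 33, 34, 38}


Set A = {15, 19, 34, 39}
Set B = {18, 19, 20, 23, 26, 28, 33, 34, 38}
A \ B = {15, 39}
|A \ B| = 2

2


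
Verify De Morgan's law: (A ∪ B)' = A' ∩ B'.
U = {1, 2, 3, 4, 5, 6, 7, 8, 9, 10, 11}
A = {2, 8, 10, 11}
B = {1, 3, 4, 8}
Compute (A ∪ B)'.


U = {1, 2, 3, 4, 5, 6, 7, 8, 9, 10, 11}
A = {2, 8, 10, 11}, B = {1, 3, 4, 8}
A ∪ B = {1, 2, 3, 4, 8, 10, 11}
(A ∪ B)' = U \ (A ∪ B) = {5, 6, 7, 9}
Verification via A' ∩ B': A' = {1, 3, 4, 5, 6, 7, 9}, B' = {2, 5, 6, 7, 9, 10, 11}
A' ∩ B' = {5, 6, 7, 9} ✓

{5, 6, 7, 9}


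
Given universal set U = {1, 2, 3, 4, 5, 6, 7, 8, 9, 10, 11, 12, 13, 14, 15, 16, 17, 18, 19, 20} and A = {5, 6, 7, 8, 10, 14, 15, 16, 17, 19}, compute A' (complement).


Universal set U = {1, 2, 3, 4, 5, 6, 7, 8, 9, 10, 11, 12, 13, 14, 15, 16, 17, 18, 19, 20}
Set A = {5, 6, 7, 8, 10, 14, 15, 16, 17, 19}
A' = U \ A = elements in U but not in A
Checking each element of U:
1 (not in A, include), 2 (not in A, include), 3 (not in A, include), 4 (not in A, include), 5 (in A, exclude), 6 (in A, exclude), 7 (in A, exclude), 8 (in A, exclude), 9 (not in A, include), 10 (in A, exclude), 11 (not in A, include), 12 (not in A, include), 13 (not in A, include), 14 (in A, exclude), 15 (in A, exclude), 16 (in A, exclude), 17 (in A, exclude), 18 (not in A, include), 19 (in A, exclude), 20 (not in A, include)
A' = {1, 2, 3, 4, 9, 11, 12, 13, 18, 20}

{1, 2, 3, 4, 9, 11, 12, 13, 18, 20}


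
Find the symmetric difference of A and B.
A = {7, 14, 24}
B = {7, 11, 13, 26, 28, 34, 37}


Set A = {7, 14, 24}
Set B = {7, 11, 13, 26, 28, 34, 37}
A △ B = (A \ B) ∪ (B \ A)
Elements in A but not B: {14, 24}
Elements in B but not A: {11, 13, 26, 28, 34, 37}
A △ B = {11, 13, 14, 24, 26, 28, 34, 37}

{11, 13, 14, 24, 26, 28, 34, 37}


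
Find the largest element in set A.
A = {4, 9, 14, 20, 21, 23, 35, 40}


Set A = {4, 9, 14, 20, 21, 23, 35, 40}
Elements in ascending order: 4, 9, 14, 20, 21, 23, 35, 40
The largest element is 40.

40


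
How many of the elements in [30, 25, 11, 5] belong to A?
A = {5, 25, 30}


Set A = {5, 25, 30}
Candidates: [30, 25, 11, 5]
Check each candidate:
30 ∈ A, 25 ∈ A, 11 ∉ A, 5 ∈ A
Count of candidates in A: 3

3


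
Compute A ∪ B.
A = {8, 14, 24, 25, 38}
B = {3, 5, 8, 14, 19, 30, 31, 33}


Set A = {8, 14, 24, 25, 38}
Set B = {3, 5, 8, 14, 19, 30, 31, 33}
A ∪ B includes all elements in either set.
Elements from A: {8, 14, 24, 25, 38}
Elements from B not already included: {3, 5, 19, 30, 31, 33}
A ∪ B = {3, 5, 8, 14, 19, 24, 25, 30, 31, 33, 38}

{3, 5, 8, 14, 19, 24, 25, 30, 31, 33, 38}


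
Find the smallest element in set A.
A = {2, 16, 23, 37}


Set A = {2, 16, 23, 37}
Elements in ascending order: 2, 16, 23, 37
The smallest element is 2.

2


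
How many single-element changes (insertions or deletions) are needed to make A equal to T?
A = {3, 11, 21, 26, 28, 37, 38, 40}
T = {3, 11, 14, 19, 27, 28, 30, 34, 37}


Set A = {3, 11, 21, 26, 28, 37, 38, 40}
Set T = {3, 11, 14, 19, 27, 28, 30, 34, 37}
Elements to remove from A (in A, not in T): {21, 26, 38, 40} → 4 removals
Elements to add to A (in T, not in A): {14, 19, 27, 30, 34} → 5 additions
Total edits = 4 + 5 = 9

9


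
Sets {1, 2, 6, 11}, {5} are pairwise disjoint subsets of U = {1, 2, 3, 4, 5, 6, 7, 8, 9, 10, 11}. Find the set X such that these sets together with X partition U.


U = {1, 2, 3, 4, 5, 6, 7, 8, 9, 10, 11}
Shown blocks: {1, 2, 6, 11}, {5}
A partition's blocks are pairwise disjoint and cover U, so the missing block = U \ (union of shown blocks).
Union of shown blocks: {1, 2, 5, 6, 11}
Missing block = U \ (union) = {3, 4, 7, 8, 9, 10}

{3, 4, 7, 8, 9, 10}


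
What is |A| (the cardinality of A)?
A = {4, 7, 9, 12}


Set A = {4, 7, 9, 12}
Listing elements: 4, 7, 9, 12
Counting: 4 elements
|A| = 4

4


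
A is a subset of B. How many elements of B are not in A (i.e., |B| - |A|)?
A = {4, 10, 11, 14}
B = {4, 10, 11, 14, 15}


Set A = {4, 10, 11, 14}, |A| = 4
Set B = {4, 10, 11, 14, 15}, |B| = 5
Since A ⊆ B: B \ A = {15}
|B| - |A| = 5 - 4 = 1

1


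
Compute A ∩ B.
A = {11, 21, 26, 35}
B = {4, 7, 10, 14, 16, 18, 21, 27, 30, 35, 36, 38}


Set A = {11, 21, 26, 35}
Set B = {4, 7, 10, 14, 16, 18, 21, 27, 30, 35, 36, 38}
A ∩ B includes only elements in both sets.
Check each element of A against B:
11 ✗, 21 ✓, 26 ✗, 35 ✓
A ∩ B = {21, 35}

{21, 35}


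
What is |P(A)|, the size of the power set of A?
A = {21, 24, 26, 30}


Set A = {21, 24, 26, 30}
|A| = 4
The power set P(A) contains all subsets of A.
|P(A)| = 2^|A| = 2^4 = 16

16


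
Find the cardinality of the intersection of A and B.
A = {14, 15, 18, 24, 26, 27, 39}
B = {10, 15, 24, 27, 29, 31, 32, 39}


Set A = {14, 15, 18, 24, 26, 27, 39}
Set B = {10, 15, 24, 27, 29, 31, 32, 39}
A ∩ B = {15, 24, 27, 39}
|A ∩ B| = 4

4


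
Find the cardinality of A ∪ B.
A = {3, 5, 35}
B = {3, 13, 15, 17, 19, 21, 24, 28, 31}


Set A = {3, 5, 35}, |A| = 3
Set B = {3, 13, 15, 17, 19, 21, 24, 28, 31}, |B| = 9
A ∩ B = {3}, |A ∩ B| = 1
|A ∪ B| = |A| + |B| - |A ∩ B| = 3 + 9 - 1 = 11

11


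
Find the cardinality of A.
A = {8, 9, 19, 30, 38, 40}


Set A = {8, 9, 19, 30, 38, 40}
Listing elements: 8, 9, 19, 30, 38, 40
Counting: 6 elements
|A| = 6

6


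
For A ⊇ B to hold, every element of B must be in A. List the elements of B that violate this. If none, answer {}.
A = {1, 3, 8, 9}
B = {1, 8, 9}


Set A = {1, 3, 8, 9}
Set B = {1, 8, 9}
Check each element of B against A:
1 ∈ A, 8 ∈ A, 9 ∈ A
Elements of B not in A: {}

{}


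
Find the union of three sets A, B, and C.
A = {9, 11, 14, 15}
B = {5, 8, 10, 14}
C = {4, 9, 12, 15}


Set A = {9, 11, 14, 15}
Set B = {5, 8, 10, 14}
Set C = {4, 9, 12, 15}
First, A ∪ B = {5, 8, 9, 10, 11, 14, 15}
Then, (A ∪ B) ∪ C = {4, 5, 8, 9, 10, 11, 12, 14, 15}

{4, 5, 8, 9, 10, 11, 12, 14, 15}


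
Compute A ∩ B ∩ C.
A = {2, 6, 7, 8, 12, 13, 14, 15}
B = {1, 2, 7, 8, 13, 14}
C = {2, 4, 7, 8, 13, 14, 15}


Set A = {2, 6, 7, 8, 12, 13, 14, 15}
Set B = {1, 2, 7, 8, 13, 14}
Set C = {2, 4, 7, 8, 13, 14, 15}
First, A ∩ B = {2, 7, 8, 13, 14}
Then, (A ∩ B) ∩ C = {2, 7, 8, 13, 14}

{2, 7, 8, 13, 14}


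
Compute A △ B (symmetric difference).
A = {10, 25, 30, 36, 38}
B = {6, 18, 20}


Set A = {10, 25, 30, 36, 38}
Set B = {6, 18, 20}
A △ B = (A \ B) ∪ (B \ A)
Elements in A but not B: {10, 25, 30, 36, 38}
Elements in B but not A: {6, 18, 20}
A △ B = {6, 10, 18, 20, 25, 30, 36, 38}

{6, 10, 18, 20, 25, 30, 36, 38}


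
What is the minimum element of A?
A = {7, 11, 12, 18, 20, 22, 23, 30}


Set A = {7, 11, 12, 18, 20, 22, 23, 30}
Elements in ascending order: 7, 11, 12, 18, 20, 22, 23, 30
The smallest element is 7.

7


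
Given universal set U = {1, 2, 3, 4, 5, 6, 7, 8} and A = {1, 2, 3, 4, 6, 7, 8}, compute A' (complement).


Universal set U = {1, 2, 3, 4, 5, 6, 7, 8}
Set A = {1, 2, 3, 4, 6, 7, 8}
A' = U \ A = elements in U but not in A
Checking each element of U:
1 (in A, exclude), 2 (in A, exclude), 3 (in A, exclude), 4 (in A, exclude), 5 (not in A, include), 6 (in A, exclude), 7 (in A, exclude), 8 (in A, exclude)
A' = {5}

{5}


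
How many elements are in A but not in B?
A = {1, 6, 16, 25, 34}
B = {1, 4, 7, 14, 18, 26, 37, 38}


Set A = {1, 6, 16, 25, 34}
Set B = {1, 4, 7, 14, 18, 26, 37, 38}
A \ B = {6, 16, 25, 34}
|A \ B| = 4

4


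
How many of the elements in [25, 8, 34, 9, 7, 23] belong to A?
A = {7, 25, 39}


Set A = {7, 25, 39}
Candidates: [25, 8, 34, 9, 7, 23]
Check each candidate:
25 ∈ A, 8 ∉ A, 34 ∉ A, 9 ∉ A, 7 ∈ A, 23 ∉ A
Count of candidates in A: 2

2


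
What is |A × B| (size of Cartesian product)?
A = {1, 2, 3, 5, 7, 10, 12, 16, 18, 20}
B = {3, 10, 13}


Set A = {1, 2, 3, 5, 7, 10, 12, 16, 18, 20} has 10 elements.
Set B = {3, 10, 13} has 3 elements.
|A × B| = |A| × |B| = 10 × 3 = 30

30


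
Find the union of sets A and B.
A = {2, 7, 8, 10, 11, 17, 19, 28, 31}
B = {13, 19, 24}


Set A = {2, 7, 8, 10, 11, 17, 19, 28, 31}
Set B = {13, 19, 24}
A ∪ B includes all elements in either set.
Elements from A: {2, 7, 8, 10, 11, 17, 19, 28, 31}
Elements from B not already included: {13, 24}
A ∪ B = {2, 7, 8, 10, 11, 13, 17, 19, 24, 28, 31}

{2, 7, 8, 10, 11, 13, 17, 19, 24, 28, 31}


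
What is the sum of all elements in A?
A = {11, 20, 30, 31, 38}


Set A = {11, 20, 30, 31, 38}
Sum = 11 + 20 + 30 + 31 + 38 = 130

130


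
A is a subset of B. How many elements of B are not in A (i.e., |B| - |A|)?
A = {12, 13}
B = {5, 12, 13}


Set A = {12, 13}, |A| = 2
Set B = {5, 12, 13}, |B| = 3
Since A ⊆ B: B \ A = {5}
|B| - |A| = 3 - 2 = 1

1


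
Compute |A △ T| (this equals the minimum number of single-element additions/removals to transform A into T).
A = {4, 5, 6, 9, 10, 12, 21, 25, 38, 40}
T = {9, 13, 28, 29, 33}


Set A = {4, 5, 6, 9, 10, 12, 21, 25, 38, 40}
Set T = {9, 13, 28, 29, 33}
Elements to remove from A (in A, not in T): {4, 5, 6, 10, 12, 21, 25, 38, 40} → 9 removals
Elements to add to A (in T, not in A): {13, 28, 29, 33} → 4 additions
Total edits = 9 + 4 = 13

13


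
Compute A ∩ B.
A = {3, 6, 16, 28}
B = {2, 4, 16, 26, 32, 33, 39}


Set A = {3, 6, 16, 28}
Set B = {2, 4, 16, 26, 32, 33, 39}
A ∩ B includes only elements in both sets.
Check each element of A against B:
3 ✗, 6 ✗, 16 ✓, 28 ✗
A ∩ B = {16}

{16}


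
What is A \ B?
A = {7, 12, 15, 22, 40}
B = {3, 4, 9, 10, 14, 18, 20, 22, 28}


Set A = {7, 12, 15, 22, 40}
Set B = {3, 4, 9, 10, 14, 18, 20, 22, 28}
A \ B includes elements in A that are not in B.
Check each element of A:
7 (not in B, keep), 12 (not in B, keep), 15 (not in B, keep), 22 (in B, remove), 40 (not in B, keep)
A \ B = {7, 12, 15, 40}

{7, 12, 15, 40}


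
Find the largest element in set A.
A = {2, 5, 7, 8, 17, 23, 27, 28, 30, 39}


Set A = {2, 5, 7, 8, 17, 23, 27, 28, 30, 39}
Elements in ascending order: 2, 5, 7, 8, 17, 23, 27, 28, 30, 39
The largest element is 39.

39


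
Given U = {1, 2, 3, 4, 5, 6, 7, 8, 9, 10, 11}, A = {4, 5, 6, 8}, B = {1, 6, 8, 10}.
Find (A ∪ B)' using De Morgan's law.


U = {1, 2, 3, 4, 5, 6, 7, 8, 9, 10, 11}
A = {4, 5, 6, 8}, B = {1, 6, 8, 10}
A ∪ B = {1, 4, 5, 6, 8, 10}
(A ∪ B)' = U \ (A ∪ B) = {2, 3, 7, 9, 11}
Verification via A' ∩ B': A' = {1, 2, 3, 7, 9, 10, 11}, B' = {2, 3, 4, 5, 7, 9, 11}
A' ∩ B' = {2, 3, 7, 9, 11} ✓

{2, 3, 7, 9, 11}


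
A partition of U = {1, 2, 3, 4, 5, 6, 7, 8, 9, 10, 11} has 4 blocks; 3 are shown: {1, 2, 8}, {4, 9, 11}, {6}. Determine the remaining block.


U = {1, 2, 3, 4, 5, 6, 7, 8, 9, 10, 11}
Shown blocks: {1, 2, 8}, {4, 9, 11}, {6}
A partition's blocks are pairwise disjoint and cover U, so the missing block = U \ (union of shown blocks).
Union of shown blocks: {1, 2, 4, 6, 8, 9, 11}
Missing block = U \ (union) = {3, 5, 7, 10}

{3, 5, 7, 10}


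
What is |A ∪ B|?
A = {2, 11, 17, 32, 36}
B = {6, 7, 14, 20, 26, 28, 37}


Set A = {2, 11, 17, 32, 36}, |A| = 5
Set B = {6, 7, 14, 20, 26, 28, 37}, |B| = 7
A ∩ B = {}, |A ∩ B| = 0
|A ∪ B| = |A| + |B| - |A ∩ B| = 5 + 7 - 0 = 12

12


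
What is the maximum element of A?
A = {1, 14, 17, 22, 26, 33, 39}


Set A = {1, 14, 17, 22, 26, 33, 39}
Elements in ascending order: 1, 14, 17, 22, 26, 33, 39
The largest element is 39.

39


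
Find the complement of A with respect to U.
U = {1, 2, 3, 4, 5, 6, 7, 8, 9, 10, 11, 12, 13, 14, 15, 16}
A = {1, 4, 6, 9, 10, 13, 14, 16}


Universal set U = {1, 2, 3, 4, 5, 6, 7, 8, 9, 10, 11, 12, 13, 14, 15, 16}
Set A = {1, 4, 6, 9, 10, 13, 14, 16}
A' = U \ A = elements in U but not in A
Checking each element of U:
1 (in A, exclude), 2 (not in A, include), 3 (not in A, include), 4 (in A, exclude), 5 (not in A, include), 6 (in A, exclude), 7 (not in A, include), 8 (not in A, include), 9 (in A, exclude), 10 (in A, exclude), 11 (not in A, include), 12 (not in A, include), 13 (in A, exclude), 14 (in A, exclude), 15 (not in A, include), 16 (in A, exclude)
A' = {2, 3, 5, 7, 8, 11, 12, 15}

{2, 3, 5, 7, 8, 11, 12, 15}


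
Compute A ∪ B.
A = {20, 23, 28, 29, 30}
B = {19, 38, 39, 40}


Set A = {20, 23, 28, 29, 30}
Set B = {19, 38, 39, 40}
A ∪ B includes all elements in either set.
Elements from A: {20, 23, 28, 29, 30}
Elements from B not already included: {19, 38, 39, 40}
A ∪ B = {19, 20, 23, 28, 29, 30, 38, 39, 40}

{19, 20, 23, 28, 29, 30, 38, 39, 40}


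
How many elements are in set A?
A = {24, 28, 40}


Set A = {24, 28, 40}
Listing elements: 24, 28, 40
Counting: 3 elements
|A| = 3

3


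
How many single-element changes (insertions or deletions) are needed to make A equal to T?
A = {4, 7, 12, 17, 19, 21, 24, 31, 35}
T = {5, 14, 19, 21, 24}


Set A = {4, 7, 12, 17, 19, 21, 24, 31, 35}
Set T = {5, 14, 19, 21, 24}
Elements to remove from A (in A, not in T): {4, 7, 12, 17, 31, 35} → 6 removals
Elements to add to A (in T, not in A): {5, 14} → 2 additions
Total edits = 6 + 2 = 8

8


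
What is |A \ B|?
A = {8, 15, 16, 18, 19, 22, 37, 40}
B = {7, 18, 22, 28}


Set A = {8, 15, 16, 18, 19, 22, 37, 40}
Set B = {7, 18, 22, 28}
A \ B = {8, 15, 16, 19, 37, 40}
|A \ B| = 6

6


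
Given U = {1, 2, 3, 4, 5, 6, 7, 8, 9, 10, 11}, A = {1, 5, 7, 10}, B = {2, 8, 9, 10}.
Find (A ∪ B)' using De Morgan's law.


U = {1, 2, 3, 4, 5, 6, 7, 8, 9, 10, 11}
A = {1, 5, 7, 10}, B = {2, 8, 9, 10}
A ∪ B = {1, 2, 5, 7, 8, 9, 10}
(A ∪ B)' = U \ (A ∪ B) = {3, 4, 6, 11}
Verification via A' ∩ B': A' = {2, 3, 4, 6, 8, 9, 11}, B' = {1, 3, 4, 5, 6, 7, 11}
A' ∩ B' = {3, 4, 6, 11} ✓

{3, 4, 6, 11}


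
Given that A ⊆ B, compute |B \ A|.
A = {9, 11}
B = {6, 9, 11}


Set A = {9, 11}, |A| = 2
Set B = {6, 9, 11}, |B| = 3
Since A ⊆ B: B \ A = {6}
|B| - |A| = 3 - 2 = 1

1


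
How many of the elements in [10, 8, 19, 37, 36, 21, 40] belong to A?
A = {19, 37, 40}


Set A = {19, 37, 40}
Candidates: [10, 8, 19, 37, 36, 21, 40]
Check each candidate:
10 ∉ A, 8 ∉ A, 19 ∈ A, 37 ∈ A, 36 ∉ A, 21 ∉ A, 40 ∈ A
Count of candidates in A: 3

3


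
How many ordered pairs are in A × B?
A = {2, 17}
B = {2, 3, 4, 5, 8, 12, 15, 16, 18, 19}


Set A = {2, 17} has 2 elements.
Set B = {2, 3, 4, 5, 8, 12, 15, 16, 18, 19} has 10 elements.
|A × B| = |A| × |B| = 2 × 10 = 20

20


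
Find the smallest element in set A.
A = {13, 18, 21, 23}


Set A = {13, 18, 21, 23}
Elements in ascending order: 13, 18, 21, 23
The smallest element is 13.

13


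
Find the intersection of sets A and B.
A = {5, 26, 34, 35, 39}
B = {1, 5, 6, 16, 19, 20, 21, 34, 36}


Set A = {5, 26, 34, 35, 39}
Set B = {1, 5, 6, 16, 19, 20, 21, 34, 36}
A ∩ B includes only elements in both sets.
Check each element of A against B:
5 ✓, 26 ✗, 34 ✓, 35 ✗, 39 ✗
A ∩ B = {5, 34}

{5, 34}


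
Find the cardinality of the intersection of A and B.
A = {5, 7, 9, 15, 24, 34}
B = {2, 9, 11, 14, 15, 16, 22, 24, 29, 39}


Set A = {5, 7, 9, 15, 24, 34}
Set B = {2, 9, 11, 14, 15, 16, 22, 24, 29, 39}
A ∩ B = {9, 15, 24}
|A ∩ B| = 3

3


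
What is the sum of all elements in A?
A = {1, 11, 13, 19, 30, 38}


Set A = {1, 11, 13, 19, 30, 38}
Sum = 1 + 11 + 13 + 19 + 30 + 38 = 112

112


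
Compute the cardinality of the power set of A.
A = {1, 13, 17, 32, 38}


Set A = {1, 13, 17, 32, 38}
|A| = 5
The power set P(A) contains all subsets of A.
|P(A)| = 2^|A| = 2^5 = 32

32


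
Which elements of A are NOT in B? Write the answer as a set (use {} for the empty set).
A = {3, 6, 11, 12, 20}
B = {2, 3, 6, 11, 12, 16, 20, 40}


Set A = {3, 6, 11, 12, 20}
Set B = {2, 3, 6, 11, 12, 16, 20, 40}
Check each element of A against B:
3 ∈ B, 6 ∈ B, 11 ∈ B, 12 ∈ B, 20 ∈ B
Elements of A not in B: {}

{}


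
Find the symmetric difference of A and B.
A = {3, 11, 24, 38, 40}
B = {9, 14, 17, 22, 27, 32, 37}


Set A = {3, 11, 24, 38, 40}
Set B = {9, 14, 17, 22, 27, 32, 37}
A △ B = (A \ B) ∪ (B \ A)
Elements in A but not B: {3, 11, 24, 38, 40}
Elements in B but not A: {9, 14, 17, 22, 27, 32, 37}
A △ B = {3, 9, 11, 14, 17, 22, 24, 27, 32, 37, 38, 40}

{3, 9, 11, 14, 17, 22, 24, 27, 32, 37, 38, 40}


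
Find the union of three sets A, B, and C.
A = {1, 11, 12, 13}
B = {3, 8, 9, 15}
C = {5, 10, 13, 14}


Set A = {1, 11, 12, 13}
Set B = {3, 8, 9, 15}
Set C = {5, 10, 13, 14}
First, A ∪ B = {1, 3, 8, 9, 11, 12, 13, 15}
Then, (A ∪ B) ∪ C = {1, 3, 5, 8, 9, 10, 11, 12, 13, 14, 15}

{1, 3, 5, 8, 9, 10, 11, 12, 13, 14, 15}


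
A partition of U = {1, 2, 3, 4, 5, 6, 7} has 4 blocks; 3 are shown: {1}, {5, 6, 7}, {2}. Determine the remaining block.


U = {1, 2, 3, 4, 5, 6, 7}
Shown blocks: {1}, {5, 6, 7}, {2}
A partition's blocks are pairwise disjoint and cover U, so the missing block = U \ (union of shown blocks).
Union of shown blocks: {1, 2, 5, 6, 7}
Missing block = U \ (union) = {3, 4}

{3, 4}


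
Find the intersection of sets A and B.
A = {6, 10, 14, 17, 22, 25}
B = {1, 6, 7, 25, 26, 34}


Set A = {6, 10, 14, 17, 22, 25}
Set B = {1, 6, 7, 25, 26, 34}
A ∩ B includes only elements in both sets.
Check each element of A against B:
6 ✓, 10 ✗, 14 ✗, 17 ✗, 22 ✗, 25 ✓
A ∩ B = {6, 25}

{6, 25}


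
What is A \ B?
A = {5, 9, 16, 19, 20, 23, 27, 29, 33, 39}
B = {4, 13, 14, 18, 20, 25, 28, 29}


Set A = {5, 9, 16, 19, 20, 23, 27, 29, 33, 39}
Set B = {4, 13, 14, 18, 20, 25, 28, 29}
A \ B includes elements in A that are not in B.
Check each element of A:
5 (not in B, keep), 9 (not in B, keep), 16 (not in B, keep), 19 (not in B, keep), 20 (in B, remove), 23 (not in B, keep), 27 (not in B, keep), 29 (in B, remove), 33 (not in B, keep), 39 (not in B, keep)
A \ B = {5, 9, 16, 19, 23, 27, 33, 39}

{5, 9, 16, 19, 23, 27, 33, 39}


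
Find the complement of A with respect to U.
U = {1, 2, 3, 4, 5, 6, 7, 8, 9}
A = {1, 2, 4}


Universal set U = {1, 2, 3, 4, 5, 6, 7, 8, 9}
Set A = {1, 2, 4}
A' = U \ A = elements in U but not in A
Checking each element of U:
1 (in A, exclude), 2 (in A, exclude), 3 (not in A, include), 4 (in A, exclude), 5 (not in A, include), 6 (not in A, include), 7 (not in A, include), 8 (not in A, include), 9 (not in A, include)
A' = {3, 5, 6, 7, 8, 9}

{3, 5, 6, 7, 8, 9}


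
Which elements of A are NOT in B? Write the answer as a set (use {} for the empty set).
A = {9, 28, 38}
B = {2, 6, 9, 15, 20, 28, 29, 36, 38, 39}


Set A = {9, 28, 38}
Set B = {2, 6, 9, 15, 20, 28, 29, 36, 38, 39}
Check each element of A against B:
9 ∈ B, 28 ∈ B, 38 ∈ B
Elements of A not in B: {}

{}


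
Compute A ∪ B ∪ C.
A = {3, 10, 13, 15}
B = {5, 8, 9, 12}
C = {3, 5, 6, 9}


Set A = {3, 10, 13, 15}
Set B = {5, 8, 9, 12}
Set C = {3, 5, 6, 9}
First, A ∪ B = {3, 5, 8, 9, 10, 12, 13, 15}
Then, (A ∪ B) ∪ C = {3, 5, 6, 8, 9, 10, 12, 13, 15}

{3, 5, 6, 8, 9, 10, 12, 13, 15}


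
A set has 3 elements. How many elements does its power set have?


The set has 3 elements.
The power set contains all possible subsets.
|P(A)| = 2^|A| = 2^3 = 8

8


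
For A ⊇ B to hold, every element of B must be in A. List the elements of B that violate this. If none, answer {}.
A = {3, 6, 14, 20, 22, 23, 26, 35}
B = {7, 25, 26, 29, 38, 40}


Set A = {3, 6, 14, 20, 22, 23, 26, 35}
Set B = {7, 25, 26, 29, 38, 40}
Check each element of B against A:
7 ∉ A (include), 25 ∉ A (include), 26 ∈ A, 29 ∉ A (include), 38 ∉ A (include), 40 ∉ A (include)
Elements of B not in A: {7, 25, 29, 38, 40}

{7, 25, 29, 38, 40}


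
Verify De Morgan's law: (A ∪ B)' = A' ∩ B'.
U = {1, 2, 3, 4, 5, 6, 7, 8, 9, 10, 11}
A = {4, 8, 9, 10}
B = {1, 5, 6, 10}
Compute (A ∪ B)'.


U = {1, 2, 3, 4, 5, 6, 7, 8, 9, 10, 11}
A = {4, 8, 9, 10}, B = {1, 5, 6, 10}
A ∪ B = {1, 4, 5, 6, 8, 9, 10}
(A ∪ B)' = U \ (A ∪ B) = {2, 3, 7, 11}
Verification via A' ∩ B': A' = {1, 2, 3, 5, 6, 7, 11}, B' = {2, 3, 4, 7, 8, 9, 11}
A' ∩ B' = {2, 3, 7, 11} ✓

{2, 3, 7, 11}


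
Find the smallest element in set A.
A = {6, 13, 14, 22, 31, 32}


Set A = {6, 13, 14, 22, 31, 32}
Elements in ascending order: 6, 13, 14, 22, 31, 32
The smallest element is 6.

6


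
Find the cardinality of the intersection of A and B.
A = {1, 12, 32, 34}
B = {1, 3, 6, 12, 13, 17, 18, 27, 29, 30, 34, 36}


Set A = {1, 12, 32, 34}
Set B = {1, 3, 6, 12, 13, 17, 18, 27, 29, 30, 34, 36}
A ∩ B = {1, 12, 34}
|A ∩ B| = 3

3


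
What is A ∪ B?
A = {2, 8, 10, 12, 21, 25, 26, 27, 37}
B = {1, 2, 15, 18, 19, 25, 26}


Set A = {2, 8, 10, 12, 21, 25, 26, 27, 37}
Set B = {1, 2, 15, 18, 19, 25, 26}
A ∪ B includes all elements in either set.
Elements from A: {2, 8, 10, 12, 21, 25, 26, 27, 37}
Elements from B not already included: {1, 15, 18, 19}
A ∪ B = {1, 2, 8, 10, 12, 15, 18, 19, 21, 25, 26, 27, 37}

{1, 2, 8, 10, 12, 15, 18, 19, 21, 25, 26, 27, 37}


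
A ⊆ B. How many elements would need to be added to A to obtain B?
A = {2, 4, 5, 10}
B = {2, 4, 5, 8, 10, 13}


Set A = {2, 4, 5, 10}, |A| = 4
Set B = {2, 4, 5, 8, 10, 13}, |B| = 6
Since A ⊆ B: B \ A = {8, 13}
|B| - |A| = 6 - 4 = 2

2


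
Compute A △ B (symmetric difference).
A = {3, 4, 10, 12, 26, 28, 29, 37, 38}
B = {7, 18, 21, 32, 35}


Set A = {3, 4, 10, 12, 26, 28, 29, 37, 38}
Set B = {7, 18, 21, 32, 35}
A △ B = (A \ B) ∪ (B \ A)
Elements in A but not B: {3, 4, 10, 12, 26, 28, 29, 37, 38}
Elements in B but not A: {7, 18, 21, 32, 35}
A △ B = {3, 4, 7, 10, 12, 18, 21, 26, 28, 29, 32, 35, 37, 38}

{3, 4, 7, 10, 12, 18, 21, 26, 28, 29, 32, 35, 37, 38}


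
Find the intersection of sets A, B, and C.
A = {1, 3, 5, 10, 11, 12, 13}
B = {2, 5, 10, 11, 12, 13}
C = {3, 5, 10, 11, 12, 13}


Set A = {1, 3, 5, 10, 11, 12, 13}
Set B = {2, 5, 10, 11, 12, 13}
Set C = {3, 5, 10, 11, 12, 13}
First, A ∩ B = {5, 10, 11, 12, 13}
Then, (A ∩ B) ∩ C = {5, 10, 11, 12, 13}

{5, 10, 11, 12, 13}


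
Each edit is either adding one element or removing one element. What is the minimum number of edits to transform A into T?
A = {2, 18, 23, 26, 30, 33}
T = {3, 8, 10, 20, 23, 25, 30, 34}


Set A = {2, 18, 23, 26, 30, 33}
Set T = {3, 8, 10, 20, 23, 25, 30, 34}
Elements to remove from A (in A, not in T): {2, 18, 26, 33} → 4 removals
Elements to add to A (in T, not in A): {3, 8, 10, 20, 25, 34} → 6 additions
Total edits = 4 + 6 = 10

10


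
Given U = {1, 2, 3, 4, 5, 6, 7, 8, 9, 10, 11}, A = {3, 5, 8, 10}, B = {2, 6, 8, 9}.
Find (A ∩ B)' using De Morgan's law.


U = {1, 2, 3, 4, 5, 6, 7, 8, 9, 10, 11}
A = {3, 5, 8, 10}, B = {2, 6, 8, 9}
A ∩ B = {8}
(A ∩ B)' = U \ (A ∩ B) = {1, 2, 3, 4, 5, 6, 7, 9, 10, 11}
Verification via A' ∪ B': A' = {1, 2, 4, 6, 7, 9, 11}, B' = {1, 3, 4, 5, 7, 10, 11}
A' ∪ B' = {1, 2, 3, 4, 5, 6, 7, 9, 10, 11} ✓

{1, 2, 3, 4, 5, 6, 7, 9, 10, 11}


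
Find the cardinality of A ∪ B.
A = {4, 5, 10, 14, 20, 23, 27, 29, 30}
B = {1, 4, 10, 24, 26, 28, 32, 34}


Set A = {4, 5, 10, 14, 20, 23, 27, 29, 30}, |A| = 9
Set B = {1, 4, 10, 24, 26, 28, 32, 34}, |B| = 8
A ∩ B = {4, 10}, |A ∩ B| = 2
|A ∪ B| = |A| + |B| - |A ∩ B| = 9 + 8 - 2 = 15

15


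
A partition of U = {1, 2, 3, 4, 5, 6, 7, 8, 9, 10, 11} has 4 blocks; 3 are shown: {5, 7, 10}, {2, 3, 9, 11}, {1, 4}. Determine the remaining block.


U = {1, 2, 3, 4, 5, 6, 7, 8, 9, 10, 11}
Shown blocks: {5, 7, 10}, {2, 3, 9, 11}, {1, 4}
A partition's blocks are pairwise disjoint and cover U, so the missing block = U \ (union of shown blocks).
Union of shown blocks: {1, 2, 3, 4, 5, 7, 9, 10, 11}
Missing block = U \ (union) = {6, 8}

{6, 8}


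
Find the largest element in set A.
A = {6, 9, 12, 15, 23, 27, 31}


Set A = {6, 9, 12, 15, 23, 27, 31}
Elements in ascending order: 6, 9, 12, 15, 23, 27, 31
The largest element is 31.

31


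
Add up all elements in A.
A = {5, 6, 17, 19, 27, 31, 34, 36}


Set A = {5, 6, 17, 19, 27, 31, 34, 36}
Sum = 5 + 6 + 17 + 19 + 27 + 31 + 34 + 36 = 175

175


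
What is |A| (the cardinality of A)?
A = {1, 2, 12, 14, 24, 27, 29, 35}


Set A = {1, 2, 12, 14, 24, 27, 29, 35}
Listing elements: 1, 2, 12, 14, 24, 27, 29, 35
Counting: 8 elements
|A| = 8

8


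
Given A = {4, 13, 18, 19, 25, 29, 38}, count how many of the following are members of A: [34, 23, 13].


Set A = {4, 13, 18, 19, 25, 29, 38}
Candidates: [34, 23, 13]
Check each candidate:
34 ∉ A, 23 ∉ A, 13 ∈ A
Count of candidates in A: 1

1


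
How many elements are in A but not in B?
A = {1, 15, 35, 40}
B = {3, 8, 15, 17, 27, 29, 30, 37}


Set A = {1, 15, 35, 40}
Set B = {3, 8, 15, 17, 27, 29, 30, 37}
A \ B = {1, 35, 40}
|A \ B| = 3

3


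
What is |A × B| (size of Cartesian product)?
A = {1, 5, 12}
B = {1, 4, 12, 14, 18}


Set A = {1, 5, 12} has 3 elements.
Set B = {1, 4, 12, 14, 18} has 5 elements.
|A × B| = |A| × |B| = 3 × 5 = 15

15


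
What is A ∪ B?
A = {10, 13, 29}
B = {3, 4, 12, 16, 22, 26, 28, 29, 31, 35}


Set A = {10, 13, 29}
Set B = {3, 4, 12, 16, 22, 26, 28, 29, 31, 35}
A ∪ B includes all elements in either set.
Elements from A: {10, 13, 29}
Elements from B not already included: {3, 4, 12, 16, 22, 26, 28, 31, 35}
A ∪ B = {3, 4, 10, 12, 13, 16, 22, 26, 28, 29, 31, 35}

{3, 4, 10, 12, 13, 16, 22, 26, 28, 29, 31, 35}


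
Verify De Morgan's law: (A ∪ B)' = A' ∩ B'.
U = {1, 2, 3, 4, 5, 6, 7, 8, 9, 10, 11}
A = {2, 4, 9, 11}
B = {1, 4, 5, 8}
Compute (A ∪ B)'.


U = {1, 2, 3, 4, 5, 6, 7, 8, 9, 10, 11}
A = {2, 4, 9, 11}, B = {1, 4, 5, 8}
A ∪ B = {1, 2, 4, 5, 8, 9, 11}
(A ∪ B)' = U \ (A ∪ B) = {3, 6, 7, 10}
Verification via A' ∩ B': A' = {1, 3, 5, 6, 7, 8, 10}, B' = {2, 3, 6, 7, 9, 10, 11}
A' ∩ B' = {3, 6, 7, 10} ✓

{3, 6, 7, 10}


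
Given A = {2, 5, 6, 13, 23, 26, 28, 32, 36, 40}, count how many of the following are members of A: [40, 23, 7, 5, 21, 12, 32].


Set A = {2, 5, 6, 13, 23, 26, 28, 32, 36, 40}
Candidates: [40, 23, 7, 5, 21, 12, 32]
Check each candidate:
40 ∈ A, 23 ∈ A, 7 ∉ A, 5 ∈ A, 21 ∉ A, 12 ∉ A, 32 ∈ A
Count of candidates in A: 4

4


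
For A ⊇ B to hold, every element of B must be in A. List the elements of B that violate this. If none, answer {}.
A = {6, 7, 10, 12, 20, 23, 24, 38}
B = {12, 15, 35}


Set A = {6, 7, 10, 12, 20, 23, 24, 38}
Set B = {12, 15, 35}
Check each element of B against A:
12 ∈ A, 15 ∉ A (include), 35 ∉ A (include)
Elements of B not in A: {15, 35}

{15, 35}


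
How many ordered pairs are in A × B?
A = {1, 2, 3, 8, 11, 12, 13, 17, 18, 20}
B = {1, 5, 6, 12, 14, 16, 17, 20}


Set A = {1, 2, 3, 8, 11, 12, 13, 17, 18, 20} has 10 elements.
Set B = {1, 5, 6, 12, 14, 16, 17, 20} has 8 elements.
|A × B| = |A| × |B| = 10 × 8 = 80

80


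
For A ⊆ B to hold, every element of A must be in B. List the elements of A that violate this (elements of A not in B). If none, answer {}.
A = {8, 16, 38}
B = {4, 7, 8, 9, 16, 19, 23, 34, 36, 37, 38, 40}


Set A = {8, 16, 38}
Set B = {4, 7, 8, 9, 16, 19, 23, 34, 36, 37, 38, 40}
Check each element of A against B:
8 ∈ B, 16 ∈ B, 38 ∈ B
Elements of A not in B: {}

{}


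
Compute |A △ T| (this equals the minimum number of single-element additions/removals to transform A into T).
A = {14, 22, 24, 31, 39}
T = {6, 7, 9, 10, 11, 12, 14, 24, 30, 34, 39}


Set A = {14, 22, 24, 31, 39}
Set T = {6, 7, 9, 10, 11, 12, 14, 24, 30, 34, 39}
Elements to remove from A (in A, not in T): {22, 31} → 2 removals
Elements to add to A (in T, not in A): {6, 7, 9, 10, 11, 12, 30, 34} → 8 additions
Total edits = 2 + 8 = 10

10


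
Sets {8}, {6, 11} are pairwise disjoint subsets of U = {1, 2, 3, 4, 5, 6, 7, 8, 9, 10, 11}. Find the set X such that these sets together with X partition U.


U = {1, 2, 3, 4, 5, 6, 7, 8, 9, 10, 11}
Shown blocks: {8}, {6, 11}
A partition's blocks are pairwise disjoint and cover U, so the missing block = U \ (union of shown blocks).
Union of shown blocks: {6, 8, 11}
Missing block = U \ (union) = {1, 2, 3, 4, 5, 7, 9, 10}

{1, 2, 3, 4, 5, 7, 9, 10}


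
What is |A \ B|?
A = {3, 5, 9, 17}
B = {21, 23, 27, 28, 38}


Set A = {3, 5, 9, 17}
Set B = {21, 23, 27, 28, 38}
A \ B = {3, 5, 9, 17}
|A \ B| = 4

4


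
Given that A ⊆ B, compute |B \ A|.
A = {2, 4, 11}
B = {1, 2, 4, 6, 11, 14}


Set A = {2, 4, 11}, |A| = 3
Set B = {1, 2, 4, 6, 11, 14}, |B| = 6
Since A ⊆ B: B \ A = {1, 6, 14}
|B| - |A| = 6 - 3 = 3

3


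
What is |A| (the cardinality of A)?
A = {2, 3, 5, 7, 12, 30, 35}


Set A = {2, 3, 5, 7, 12, 30, 35}
Listing elements: 2, 3, 5, 7, 12, 30, 35
Counting: 7 elements
|A| = 7

7


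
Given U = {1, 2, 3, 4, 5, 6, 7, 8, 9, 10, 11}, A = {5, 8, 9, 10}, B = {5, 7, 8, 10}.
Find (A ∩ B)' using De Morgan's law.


U = {1, 2, 3, 4, 5, 6, 7, 8, 9, 10, 11}
A = {5, 8, 9, 10}, B = {5, 7, 8, 10}
A ∩ B = {5, 8, 10}
(A ∩ B)' = U \ (A ∩ B) = {1, 2, 3, 4, 6, 7, 9, 11}
Verification via A' ∪ B': A' = {1, 2, 3, 4, 6, 7, 11}, B' = {1, 2, 3, 4, 6, 9, 11}
A' ∪ B' = {1, 2, 3, 4, 6, 7, 9, 11} ✓

{1, 2, 3, 4, 6, 7, 9, 11}


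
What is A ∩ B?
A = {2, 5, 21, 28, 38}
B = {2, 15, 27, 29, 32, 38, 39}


Set A = {2, 5, 21, 28, 38}
Set B = {2, 15, 27, 29, 32, 38, 39}
A ∩ B includes only elements in both sets.
Check each element of A against B:
2 ✓, 5 ✗, 21 ✗, 28 ✗, 38 ✓
A ∩ B = {2, 38}

{2, 38}


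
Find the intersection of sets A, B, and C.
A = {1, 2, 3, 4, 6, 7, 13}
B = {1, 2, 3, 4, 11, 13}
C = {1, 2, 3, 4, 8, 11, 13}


Set A = {1, 2, 3, 4, 6, 7, 13}
Set B = {1, 2, 3, 4, 11, 13}
Set C = {1, 2, 3, 4, 8, 11, 13}
First, A ∩ B = {1, 2, 3, 4, 13}
Then, (A ∩ B) ∩ C = {1, 2, 3, 4, 13}

{1, 2, 3, 4, 13}


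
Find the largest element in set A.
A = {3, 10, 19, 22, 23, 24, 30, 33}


Set A = {3, 10, 19, 22, 23, 24, 30, 33}
Elements in ascending order: 3, 10, 19, 22, 23, 24, 30, 33
The largest element is 33.

33


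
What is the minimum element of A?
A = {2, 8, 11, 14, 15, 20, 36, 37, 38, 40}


Set A = {2, 8, 11, 14, 15, 20, 36, 37, 38, 40}
Elements in ascending order: 2, 8, 11, 14, 15, 20, 36, 37, 38, 40
The smallest element is 2.

2


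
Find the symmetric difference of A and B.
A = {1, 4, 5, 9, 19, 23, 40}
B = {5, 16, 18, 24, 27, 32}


Set A = {1, 4, 5, 9, 19, 23, 40}
Set B = {5, 16, 18, 24, 27, 32}
A △ B = (A \ B) ∪ (B \ A)
Elements in A but not B: {1, 4, 9, 19, 23, 40}
Elements in B but not A: {16, 18, 24, 27, 32}
A △ B = {1, 4, 9, 16, 18, 19, 23, 24, 27, 32, 40}

{1, 4, 9, 16, 18, 19, 23, 24, 27, 32, 40}


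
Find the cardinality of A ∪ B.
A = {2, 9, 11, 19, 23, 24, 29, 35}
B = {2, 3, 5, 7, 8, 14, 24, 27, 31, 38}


Set A = {2, 9, 11, 19, 23, 24, 29, 35}, |A| = 8
Set B = {2, 3, 5, 7, 8, 14, 24, 27, 31, 38}, |B| = 10
A ∩ B = {2, 24}, |A ∩ B| = 2
|A ∪ B| = |A| + |B| - |A ∩ B| = 8 + 10 - 2 = 16

16


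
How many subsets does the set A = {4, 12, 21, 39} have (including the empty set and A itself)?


Set A = {4, 12, 21, 39}
|A| = 4
The power set P(A) contains all subsets of A.
|P(A)| = 2^|A| = 2^4 = 16

16


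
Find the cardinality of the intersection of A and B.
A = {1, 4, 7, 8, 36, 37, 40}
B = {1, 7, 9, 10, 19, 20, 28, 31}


Set A = {1, 4, 7, 8, 36, 37, 40}
Set B = {1, 7, 9, 10, 19, 20, 28, 31}
A ∩ B = {1, 7}
|A ∩ B| = 2

2


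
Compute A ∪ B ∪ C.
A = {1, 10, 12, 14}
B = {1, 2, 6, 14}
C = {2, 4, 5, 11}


Set A = {1, 10, 12, 14}
Set B = {1, 2, 6, 14}
Set C = {2, 4, 5, 11}
First, A ∪ B = {1, 2, 6, 10, 12, 14}
Then, (A ∪ B) ∪ C = {1, 2, 4, 5, 6, 10, 11, 12, 14}

{1, 2, 4, 5, 6, 10, 11, 12, 14}


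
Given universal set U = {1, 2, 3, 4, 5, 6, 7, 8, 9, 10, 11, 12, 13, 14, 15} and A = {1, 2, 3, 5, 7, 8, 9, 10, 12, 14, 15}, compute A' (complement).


Universal set U = {1, 2, 3, 4, 5, 6, 7, 8, 9, 10, 11, 12, 13, 14, 15}
Set A = {1, 2, 3, 5, 7, 8, 9, 10, 12, 14, 15}
A' = U \ A = elements in U but not in A
Checking each element of U:
1 (in A, exclude), 2 (in A, exclude), 3 (in A, exclude), 4 (not in A, include), 5 (in A, exclude), 6 (not in A, include), 7 (in A, exclude), 8 (in A, exclude), 9 (in A, exclude), 10 (in A, exclude), 11 (not in A, include), 12 (in A, exclude), 13 (not in A, include), 14 (in A, exclude), 15 (in A, exclude)
A' = {4, 6, 11, 13}

{4, 6, 11, 13}


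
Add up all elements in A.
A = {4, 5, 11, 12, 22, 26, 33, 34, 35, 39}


Set A = {4, 5, 11, 12, 22, 26, 33, 34, 35, 39}
Sum = 4 + 5 + 11 + 12 + 22 + 26 + 33 + 34 + 35 + 39 = 221

221


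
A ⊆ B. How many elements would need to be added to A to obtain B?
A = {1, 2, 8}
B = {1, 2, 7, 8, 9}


Set A = {1, 2, 8}, |A| = 3
Set B = {1, 2, 7, 8, 9}, |B| = 5
Since A ⊆ B: B \ A = {7, 9}
|B| - |A| = 5 - 3 = 2

2


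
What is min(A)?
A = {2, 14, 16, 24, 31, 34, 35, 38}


Set A = {2, 14, 16, 24, 31, 34, 35, 38}
Elements in ascending order: 2, 14, 16, 24, 31, 34, 35, 38
The smallest element is 2.

2


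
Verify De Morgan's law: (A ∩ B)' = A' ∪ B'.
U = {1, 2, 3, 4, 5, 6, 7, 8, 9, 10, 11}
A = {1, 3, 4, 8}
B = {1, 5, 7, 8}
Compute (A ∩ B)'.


U = {1, 2, 3, 4, 5, 6, 7, 8, 9, 10, 11}
A = {1, 3, 4, 8}, B = {1, 5, 7, 8}
A ∩ B = {1, 8}
(A ∩ B)' = U \ (A ∩ B) = {2, 3, 4, 5, 6, 7, 9, 10, 11}
Verification via A' ∪ B': A' = {2, 5, 6, 7, 9, 10, 11}, B' = {2, 3, 4, 6, 9, 10, 11}
A' ∪ B' = {2, 3, 4, 5, 6, 7, 9, 10, 11} ✓

{2, 3, 4, 5, 6, 7, 9, 10, 11}


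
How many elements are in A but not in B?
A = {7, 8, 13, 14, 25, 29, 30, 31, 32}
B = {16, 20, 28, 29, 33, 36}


Set A = {7, 8, 13, 14, 25, 29, 30, 31, 32}
Set B = {16, 20, 28, 29, 33, 36}
A \ B = {7, 8, 13, 14, 25, 30, 31, 32}
|A \ B| = 8

8


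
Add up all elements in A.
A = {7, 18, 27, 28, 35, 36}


Set A = {7, 18, 27, 28, 35, 36}
Sum = 7 + 18 + 27 + 28 + 35 + 36 = 151

151


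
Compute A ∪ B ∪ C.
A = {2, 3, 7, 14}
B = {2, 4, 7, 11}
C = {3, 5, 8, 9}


Set A = {2, 3, 7, 14}
Set B = {2, 4, 7, 11}
Set C = {3, 5, 8, 9}
First, A ∪ B = {2, 3, 4, 7, 11, 14}
Then, (A ∪ B) ∪ C = {2, 3, 4, 5, 7, 8, 9, 11, 14}

{2, 3, 4, 5, 7, 8, 9, 11, 14}


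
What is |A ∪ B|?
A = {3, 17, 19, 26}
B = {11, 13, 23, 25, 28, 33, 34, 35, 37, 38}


Set A = {3, 17, 19, 26}, |A| = 4
Set B = {11, 13, 23, 25, 28, 33, 34, 35, 37, 38}, |B| = 10
A ∩ B = {}, |A ∩ B| = 0
|A ∪ B| = |A| + |B| - |A ∩ B| = 4 + 10 - 0 = 14

14


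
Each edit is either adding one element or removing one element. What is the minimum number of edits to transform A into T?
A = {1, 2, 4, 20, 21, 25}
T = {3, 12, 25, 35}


Set A = {1, 2, 4, 20, 21, 25}
Set T = {3, 12, 25, 35}
Elements to remove from A (in A, not in T): {1, 2, 4, 20, 21} → 5 removals
Elements to add to A (in T, not in A): {3, 12, 35} → 3 additions
Total edits = 5 + 3 = 8

8


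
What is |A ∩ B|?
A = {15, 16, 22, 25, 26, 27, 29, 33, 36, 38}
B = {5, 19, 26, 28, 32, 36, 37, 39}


Set A = {15, 16, 22, 25, 26, 27, 29, 33, 36, 38}
Set B = {5, 19, 26, 28, 32, 36, 37, 39}
A ∩ B = {26, 36}
|A ∩ B| = 2

2


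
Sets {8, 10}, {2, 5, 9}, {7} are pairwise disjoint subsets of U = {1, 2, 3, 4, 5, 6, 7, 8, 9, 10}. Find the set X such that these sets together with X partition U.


U = {1, 2, 3, 4, 5, 6, 7, 8, 9, 10}
Shown blocks: {8, 10}, {2, 5, 9}, {7}
A partition's blocks are pairwise disjoint and cover U, so the missing block = U \ (union of shown blocks).
Union of shown blocks: {2, 5, 7, 8, 9, 10}
Missing block = U \ (union) = {1, 3, 4, 6}

{1, 3, 4, 6}


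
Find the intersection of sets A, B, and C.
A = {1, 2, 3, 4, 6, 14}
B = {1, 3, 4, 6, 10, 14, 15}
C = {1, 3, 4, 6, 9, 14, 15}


Set A = {1, 2, 3, 4, 6, 14}
Set B = {1, 3, 4, 6, 10, 14, 15}
Set C = {1, 3, 4, 6, 9, 14, 15}
First, A ∩ B = {1, 3, 4, 6, 14}
Then, (A ∩ B) ∩ C = {1, 3, 4, 6, 14}

{1, 3, 4, 6, 14}


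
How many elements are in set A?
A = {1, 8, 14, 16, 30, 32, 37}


Set A = {1, 8, 14, 16, 30, 32, 37}
Listing elements: 1, 8, 14, 16, 30, 32, 37
Counting: 7 elements
|A| = 7

7


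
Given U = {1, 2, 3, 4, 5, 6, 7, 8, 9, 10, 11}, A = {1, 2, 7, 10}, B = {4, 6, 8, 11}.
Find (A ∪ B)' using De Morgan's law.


U = {1, 2, 3, 4, 5, 6, 7, 8, 9, 10, 11}
A = {1, 2, 7, 10}, B = {4, 6, 8, 11}
A ∪ B = {1, 2, 4, 6, 7, 8, 10, 11}
(A ∪ B)' = U \ (A ∪ B) = {3, 5, 9}
Verification via A' ∩ B': A' = {3, 4, 5, 6, 8, 9, 11}, B' = {1, 2, 3, 5, 7, 9, 10}
A' ∩ B' = {3, 5, 9} ✓

{3, 5, 9}


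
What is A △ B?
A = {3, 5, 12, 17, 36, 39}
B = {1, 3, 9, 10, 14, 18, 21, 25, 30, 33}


Set A = {3, 5, 12, 17, 36, 39}
Set B = {1, 3, 9, 10, 14, 18, 21, 25, 30, 33}
A △ B = (A \ B) ∪ (B \ A)
Elements in A but not B: {5, 12, 17, 36, 39}
Elements in B but not A: {1, 9, 10, 14, 18, 21, 25, 30, 33}
A △ B = {1, 5, 9, 10, 12, 14, 17, 18, 21, 25, 30, 33, 36, 39}

{1, 5, 9, 10, 12, 14, 17, 18, 21, 25, 30, 33, 36, 39}


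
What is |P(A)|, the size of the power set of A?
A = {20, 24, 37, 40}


Set A = {20, 24, 37, 40}
|A| = 4
The power set P(A) contains all subsets of A.
|P(A)| = 2^|A| = 2^4 = 16

16


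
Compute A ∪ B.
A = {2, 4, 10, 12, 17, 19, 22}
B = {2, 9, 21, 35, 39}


Set A = {2, 4, 10, 12, 17, 19, 22}
Set B = {2, 9, 21, 35, 39}
A ∪ B includes all elements in either set.
Elements from A: {2, 4, 10, 12, 17, 19, 22}
Elements from B not already included: {9, 21, 35, 39}
A ∪ B = {2, 4, 9, 10, 12, 17, 19, 21, 22, 35, 39}

{2, 4, 9, 10, 12, 17, 19, 21, 22, 35, 39}


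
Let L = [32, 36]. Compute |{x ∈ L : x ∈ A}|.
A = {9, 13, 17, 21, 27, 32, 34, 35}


Set A = {9, 13, 17, 21, 27, 32, 34, 35}
Candidates: [32, 36]
Check each candidate:
32 ∈ A, 36 ∉ A
Count of candidates in A: 1

1
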